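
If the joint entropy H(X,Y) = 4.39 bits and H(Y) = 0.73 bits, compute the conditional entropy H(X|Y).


H(X|Y) = H(X,Y) - H(Y) = 4.39 - 0.73 = 3.66

3.66 bits


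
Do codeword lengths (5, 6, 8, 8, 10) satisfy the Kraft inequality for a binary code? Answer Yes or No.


Kraft sum = sum(2^(-l_i)) = 0.0557, need <= 1. Result: satisfied (a binary prefix-free code with these lengths exists)

Yes


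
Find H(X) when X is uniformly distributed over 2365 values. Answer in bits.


H = log2(n) = log2(2365) = 11.2076

11.2076 bits


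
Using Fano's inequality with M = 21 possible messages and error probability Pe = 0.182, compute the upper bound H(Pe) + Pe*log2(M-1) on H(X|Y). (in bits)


H(Pe) = -Pe*log2(Pe) - (1-Pe)*log2(1-Pe) = -0.182*log2(0.182) - 0.818*log2(0.818) = 0.447354 + 0.237079 = 0.6844. Pe*log2(M-1) = 0.182*log2(20) = 0.786591. Bound = H(Pe) + Pe*log2(M-1) = 0.447354 + 0.237079 + 0.786591 = 1.471

1.471 bits


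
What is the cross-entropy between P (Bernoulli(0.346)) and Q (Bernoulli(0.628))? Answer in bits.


H(P,Q) = -p*log2(q) - (1-p)*log2(1-q). -0.346*log2(0.628) = 0.232223; -0.654*log2(0.372) = 0.933013. H(P,Q) = 0.232223 + 0.933013 = 1.1652

1.1652 bits


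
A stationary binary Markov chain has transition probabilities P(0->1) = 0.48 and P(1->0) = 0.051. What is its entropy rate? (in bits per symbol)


Stationary distribution: pi_0 = p10/(p01+p10) = 0.096, pi_1 = 0.904. Entropy rate H' = pi_0*H(p01) + pi_1*H(p10) = 0.096*0.9988 + 0.904*0.2906 = 0.3587

0.3587 bits/symbol


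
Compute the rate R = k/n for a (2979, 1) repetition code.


Rate = k/n = 1/2979

1/2979


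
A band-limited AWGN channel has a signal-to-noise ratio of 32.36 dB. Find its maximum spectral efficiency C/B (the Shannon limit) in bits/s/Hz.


SNR_linear = 10^(32.36/10) = 1721.8686; C/B = log2(1 + SNR_linear) = log2(1 + 1721.8686) = 10.7506

10.7506 bits/s/Hz


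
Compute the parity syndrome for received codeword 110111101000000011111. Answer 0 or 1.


Syndrome = XOR of all bits = 1 XOR 1 XOR 0 XOR 1 XOR 1 XOR 1 XOR 1 XOR 0 XOR 1 XOR 0 XOR 0 XOR 0 XOR 0 XOR 0 XOR 0 XOR 0 XOR 1 XOR 1 XOR 1 XOR 1 XOR 1 = 0

0


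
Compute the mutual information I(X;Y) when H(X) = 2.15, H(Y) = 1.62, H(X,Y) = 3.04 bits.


I(X;Y) = H(X) + H(Y) - H(X,Y) = 2.15 + 1.62 - 3.04 = 0.73

0.73 bits


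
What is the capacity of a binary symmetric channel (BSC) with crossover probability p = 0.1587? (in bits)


H(p) = -p*log2(p) - (1-p)*log2(1-p) = -0.1587*log2(0.1587) - 0.8413*log2(0.8413) = 0.421448 + 0.209743 = 0.6312. C = 1 - H(p) = 1 - 0.6312 = 0.3688

0.3688 bits


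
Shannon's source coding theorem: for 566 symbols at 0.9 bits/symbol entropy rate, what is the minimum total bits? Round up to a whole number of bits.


Minimum bits >= n * H = 566 * 0.9 = 509.4, rounded up to a whole number of bits = 510

510 bits


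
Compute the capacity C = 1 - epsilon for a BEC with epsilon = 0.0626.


C = 1 - epsilon = 1 - 0.0626 = 0.9374

0.9374 bits


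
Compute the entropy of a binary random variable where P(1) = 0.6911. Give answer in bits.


H = -p*log2(p) - (1-p)*log2(1-p). -0.6911*log2(0.6911) = 0.368380; -0.3089*log2(0.3089) = 0.523520. H = 0.368380 + 0.523520 = 0.8919

0.8919 bits


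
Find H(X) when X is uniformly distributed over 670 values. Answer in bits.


H = log2(n) = log2(670) = 9.388

9.388 bits


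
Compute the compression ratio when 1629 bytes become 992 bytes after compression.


Ratio = original / compressed = 1629 / 992 = 1.6421

1.6421


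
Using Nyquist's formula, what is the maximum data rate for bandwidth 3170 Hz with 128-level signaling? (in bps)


Rate = 2 * B * log2(M) = 2 * 3170 * 7.0 = 44380.0

44380.0 bps


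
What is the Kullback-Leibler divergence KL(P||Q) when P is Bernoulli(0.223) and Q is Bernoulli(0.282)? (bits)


KL = p*log2(p/q) + (1-p)*log2((1-p)/(1-q)) = 0.223*log2(0.223/0.282) + 0.777*log2(0.777/0.718) = 0.013

0.013 bits


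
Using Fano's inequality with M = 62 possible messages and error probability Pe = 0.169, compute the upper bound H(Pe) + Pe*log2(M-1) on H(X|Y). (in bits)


H(Pe) = -Pe*log2(Pe) - (1-Pe)*log2(1-Pe) = -0.169*log2(0.169) - 0.831*log2(0.831) = 0.433469 + 0.221943 = 0.6554. Pe*log2(M-1) = 0.169*log2(61) = 1.002295. Bound = H(Pe) + Pe*log2(M-1) = 0.433469 + 0.221943 + 1.002295 = 1.6577

1.6577 bits


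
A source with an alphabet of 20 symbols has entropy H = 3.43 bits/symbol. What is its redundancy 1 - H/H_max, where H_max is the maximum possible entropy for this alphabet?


H_max = log2(K) = log2(20) = 4.3219 bits/symbol. Redundancy = 1 - H/H_max = 1 - 3.43/4.3219 = 1 - 0.7936 = 0.2064

0.2064


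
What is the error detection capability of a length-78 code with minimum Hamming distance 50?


Detection capability = d_min - 1 = 50 - 1 = 49

49 errors


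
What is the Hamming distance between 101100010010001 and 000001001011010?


Count differing positions: ^ . ^ ^ . ^ . ^ ^ . . ^ . ^ ^ = 9 differences

9


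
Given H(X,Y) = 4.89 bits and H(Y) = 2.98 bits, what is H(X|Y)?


H(X|Y) = H(X,Y) - H(Y) = 4.89 - 2.98 = 1.91

1.91 bits


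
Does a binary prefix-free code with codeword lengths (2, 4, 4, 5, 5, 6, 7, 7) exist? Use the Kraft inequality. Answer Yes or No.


Kraft sum = sum(2^(-l_i)) = 0.4688, need <= 1. Result: satisfied (a binary prefix-free code with these lengths exists)

Yes


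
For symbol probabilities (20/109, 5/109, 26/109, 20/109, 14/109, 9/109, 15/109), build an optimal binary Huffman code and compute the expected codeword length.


Huffman construction (repeatedly merge the two least-probable nodes; each merge adds 1 bit to every symbol beneath it): 5/109 + 9/109 = 14/109; 14/109 + 14/109 = 28/109; 15/109 + 20/109 = 35/109; 20/109 + 26/109 = 46/109; 28/109 + 35/109 = 63/109; 46/109 + 63/109 = 1. Resulting codeword lengths (in the order the probabilities were given): (3, 4, 2, 2, 3, 4, 3). L_avg = sum(p_i * l_i) = 20/109*3 + 5/109*4 + 26/109*2 + 20/109*2 + 14/109*3 + 9/109*4 + 15/109*3 = 295/109 = 2.7064

2.7064 bits


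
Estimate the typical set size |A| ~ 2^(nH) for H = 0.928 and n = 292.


log2|A_typical| = nH = 292 * 0.928 = 270.976, so |A_typical| ~ 2^270.976 = 3.732e+81

3.732e+81


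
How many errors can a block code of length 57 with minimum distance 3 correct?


Correction capability = floor((d-1)/2) = floor((3-1)/2) = 1

1 errors


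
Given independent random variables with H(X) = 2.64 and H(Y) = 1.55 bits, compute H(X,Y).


For independent variables, H(X,Y) = H(X) + H(Y) = 2.64 + 1.55 = 4.19

4.19 bits


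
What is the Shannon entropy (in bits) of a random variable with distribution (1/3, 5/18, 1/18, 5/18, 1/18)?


H = -sum(p_i * log2(p_i)). Terms: -(1/3)*log2(1/3) = 0.528321; -(5/18)*log2(5/18) = 0.513332; -(1/18)*log2(1/18) = 0.231663; -(5/18)*log2(5/18) = 0.513332; -(1/18)*log2(1/18) = 0.231663. H = 0.528321 + 0.513332 + 0.231663 + 0.513332 + 0.231663 = 2.0183

2.0183 bits


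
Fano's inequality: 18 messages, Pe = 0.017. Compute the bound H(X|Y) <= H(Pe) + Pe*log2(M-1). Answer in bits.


H(Pe) = -Pe*log2(Pe) - (1-Pe)*log2(1-Pe) = -0.017*log2(0.017) - 0.983*log2(0.983) = 0.099931 + 0.024316 = 0.1242. Pe*log2(M-1) = 0.017*log2(17) = 0.069487. Bound = H(Pe) + Pe*log2(M-1) = 0.099931 + 0.024316 + 0.069487 = 0.1937

0.1937 bits


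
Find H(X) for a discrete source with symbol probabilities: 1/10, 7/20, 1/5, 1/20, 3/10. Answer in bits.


H = -sum(p_i * log2(p_i)). Terms: -(1/10)*log2(1/10) = 0.332193; -(7/20)*log2(7/20) = 0.530101; -(1/5)*log2(1/5) = 0.464386; -(1/20)*log2(1/20) = 0.216096; -(3/10)*log2(3/10) = 0.521090. H = 0.332193 + 0.530101 + 0.464386 + 0.216096 + 0.521090 = 2.0639

2.0639 bits


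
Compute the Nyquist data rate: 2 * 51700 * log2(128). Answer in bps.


Rate = 2 * B * log2(M) = 2 * 51700 * 7.0 = 723800.0

723800.0 bps


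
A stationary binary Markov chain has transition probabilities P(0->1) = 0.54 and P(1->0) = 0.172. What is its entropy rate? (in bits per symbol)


Stationary distribution: pi_0 = p10/(p01+p10) = 0.2416, pi_1 = 0.7584. Entropy rate H' = pi_0*H(p01) + pi_1*H(p10) = 0.2416*0.9954 + 0.7584*0.6623 = 0.7427

0.7427 bits/symbol


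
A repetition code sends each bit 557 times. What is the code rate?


Rate = k/n = 1/557

1/557


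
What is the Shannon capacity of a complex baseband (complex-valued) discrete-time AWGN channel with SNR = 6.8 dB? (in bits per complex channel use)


SNR_linear = 10^(6.8/10) = 4.7863; C = log2(1 + SNR_linear) = log2(1 + 4.7863) = 2.5326

2.5326 bits/channel use


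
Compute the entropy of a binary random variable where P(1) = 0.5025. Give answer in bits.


H = -p*log2(p) - (1-p)*log2(1-p). -0.5025*log2(0.5025) = 0.498884; -0.4975*log2(0.4975) = 0.501098. H = 0.498884 + 0.501098 = 1.0

1.0 bits


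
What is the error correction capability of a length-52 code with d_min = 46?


Correction capability = floor((d-1)/2) = floor((46-1)/2) = 22

22 errors


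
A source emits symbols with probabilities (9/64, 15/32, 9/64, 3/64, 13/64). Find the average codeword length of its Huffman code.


Huffman construction (repeatedly merge the two least-probable nodes; each merge adds 1 bit to every symbol beneath it): 3/64 + 9/64 = 3/16; 9/64 + 3/16 = 21/64; 13/64 + 21/64 = 17/32; 15/32 + 17/32 = 1. Resulting codeword lengths (in the order the probabilities were given): (4, 1, 3, 4, 2). L_avg = sum(p_i * l_i) = 9/64*4 + 15/32*1 + 9/64*3 + 3/64*4 + 13/64*2 = 131/64 = 2.0469

2.0469 bits


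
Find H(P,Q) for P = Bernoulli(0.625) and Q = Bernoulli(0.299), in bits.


H(P,Q) = -p*log2(q) - (1-p)*log2(1-q). -0.625*log2(0.299) = 1.088614; -0.375*log2(0.701) = 0.192193. H(P,Q) = 1.088614 + 0.192193 = 1.2808

1.2808 bits


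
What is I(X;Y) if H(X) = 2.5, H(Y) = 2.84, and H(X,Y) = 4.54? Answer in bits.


I(X;Y) = H(X) + H(Y) - H(X,Y) = 2.5 + 2.84 - 4.54 = 0.8

0.8 bits


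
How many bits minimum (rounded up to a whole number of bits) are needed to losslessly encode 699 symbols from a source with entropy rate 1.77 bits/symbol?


Minimum bits >= n * H = 699 * 1.77 = 1237.23, rounded up to a whole number of bits = 1238

1238 bits


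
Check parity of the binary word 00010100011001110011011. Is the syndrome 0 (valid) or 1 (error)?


Syndrome = XOR of all bits = 0 XOR 0 XOR 0 XOR 1 XOR 0 XOR 1 XOR 0 XOR 0 XOR 0 XOR 1 XOR 1 XOR 0 XOR 0 XOR 1 XOR 1 XOR 1 XOR 0 XOR 0 XOR 1 XOR 1 XOR 0 XOR 1 XOR 1 = 1

1


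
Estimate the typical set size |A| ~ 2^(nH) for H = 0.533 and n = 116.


log2|A_typical| = nH = 116 * 0.533 = 61.828, so |A_typical| ~ 2^61.828 = 4.093e+18

4.093e+18


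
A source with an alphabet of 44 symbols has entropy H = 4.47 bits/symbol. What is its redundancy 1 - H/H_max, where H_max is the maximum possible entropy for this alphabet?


H_max = log2(K) = log2(44) = 5.4594 bits/symbol. Redundancy = 1 - H/H_max = 1 - 4.47/5.4594 = 1 - 0.8188 = 0.1812

0.1812


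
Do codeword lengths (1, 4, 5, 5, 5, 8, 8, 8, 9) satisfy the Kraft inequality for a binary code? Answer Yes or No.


Kraft sum = sum(2^(-l_i)) = 0.6699, need <= 1. Result: satisfied (a binary prefix-free code with these lengths exists)

Yes


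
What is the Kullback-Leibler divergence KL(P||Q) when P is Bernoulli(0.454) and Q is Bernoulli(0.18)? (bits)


KL = p*log2(p/q) + (1-p)*log2((1-p)/(1-q)) = 0.454*log2(0.454/0.18) + 0.546*log2(0.546/0.82) = 0.2856

0.2856 bits


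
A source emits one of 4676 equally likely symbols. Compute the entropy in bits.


H = log2(n) = log2(4676) = 12.1911

12.1911 bits


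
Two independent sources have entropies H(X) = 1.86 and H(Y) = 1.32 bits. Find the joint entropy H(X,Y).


For independent variables, H(X,Y) = H(X) + H(Y) = 1.86 + 1.32 = 3.18

3.18 bits


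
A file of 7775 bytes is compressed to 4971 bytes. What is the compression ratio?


Ratio = original / compressed = 7775 / 4971 = 1.5641

1.5641


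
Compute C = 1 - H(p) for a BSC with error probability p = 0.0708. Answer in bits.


H(p) = -p*log2(p) - (1-p)*log2(1-p) = -0.0708*log2(0.0708) - 0.9292*log2(0.9292) = 0.270464 + 0.098438 = 0.3689. C = 1 - H(p) = 1 - 0.3689 = 0.6311

0.6311 bits


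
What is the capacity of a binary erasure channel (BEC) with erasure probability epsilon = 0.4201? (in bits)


C = 1 - epsilon = 1 - 0.4201 = 0.5799

0.5799 bits


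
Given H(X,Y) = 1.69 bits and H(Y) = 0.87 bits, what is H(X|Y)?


H(X|Y) = H(X,Y) - H(Y) = 1.69 - 0.87 = 0.82

0.82 bits


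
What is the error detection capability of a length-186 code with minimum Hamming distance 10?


Detection capability = d_min - 1 = 10 - 1 = 9

9 errors


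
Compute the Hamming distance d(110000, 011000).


Count differing positions: ^ . ^ . . . = 2 differences

2


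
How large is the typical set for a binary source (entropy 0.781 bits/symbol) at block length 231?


log2|A_typical| = nH = 231 * 0.781 = 180.411, so |A_typical| ~ 2^180.411 = 2.038e+54

2.038e+54


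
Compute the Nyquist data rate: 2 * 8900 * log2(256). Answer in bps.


Rate = 2 * B * log2(M) = 2 * 8900 * 8.0 = 142400.0

142400.0 bps


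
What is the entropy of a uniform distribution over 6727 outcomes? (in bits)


H = log2(n) = log2(6727) = 12.7157

12.7157 bits


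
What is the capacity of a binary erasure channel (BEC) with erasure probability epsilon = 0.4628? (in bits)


C = 1 - epsilon = 1 - 0.4628 = 0.5372

0.5372 bits


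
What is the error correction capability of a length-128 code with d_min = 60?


Correction capability = floor((d-1)/2) = floor((60-1)/2) = 29

29 errors


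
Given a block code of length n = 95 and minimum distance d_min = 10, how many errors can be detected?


Detection capability = d_min - 1 = 10 - 1 = 9

9 errors


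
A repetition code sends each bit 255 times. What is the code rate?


Rate = k/n = 1/255

1/255


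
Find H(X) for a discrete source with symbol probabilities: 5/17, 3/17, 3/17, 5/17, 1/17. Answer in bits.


H = -sum(p_i * log2(p_i)). Terms: -(5/17)*log2(5/17) = 0.519275; -(3/17)*log2(3/17) = 0.441618; -(3/17)*log2(3/17) = 0.441618; -(5/17)*log2(5/17) = 0.519275; -(1/17)*log2(1/17) = 0.240439. H = 0.519275 + 0.441618 + 0.441618 + 0.519275 + 0.240439 = 2.1622

2.1622 bits


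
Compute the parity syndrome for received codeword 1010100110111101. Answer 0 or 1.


Syndrome = XOR of all bits = 1 XOR 0 XOR 1 XOR 0 XOR 1 XOR 0 XOR 0 XOR 1 XOR 1 XOR 0 XOR 1 XOR 1 XOR 1 XOR 1 XOR 0 XOR 1 = 0

0


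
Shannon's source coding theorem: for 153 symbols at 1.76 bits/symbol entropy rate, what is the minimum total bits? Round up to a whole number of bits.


Minimum bits >= n * H = 153 * 1.76 = 269.28, rounded up to a whole number of bits = 270

270 bits


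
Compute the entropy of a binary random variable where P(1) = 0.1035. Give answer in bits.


H = -p*log2(p) - (1-p)*log2(1-p). -0.1035*log2(0.1035) = 0.338683; -0.8965*log2(0.8965) = 0.141310. H = 0.338683 + 0.141310 = 0.48

0.48 bits


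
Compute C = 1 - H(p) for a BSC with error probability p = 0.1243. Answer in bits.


H(p) = -p*log2(p) - (1-p)*log2(1-p) = -0.1243*log2(0.1243) - 0.8757*log2(0.8757) = 0.373907 + 0.167689 = 0.5416. C = 1 - H(p) = 1 - 0.5416 = 0.4584

0.4584 bits


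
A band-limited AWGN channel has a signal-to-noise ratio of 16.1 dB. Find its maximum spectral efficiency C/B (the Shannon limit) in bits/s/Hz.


SNR_linear = 10^(16.1/10) = 40.738; C/B = log2(1 + SNR_linear) = log2(1 + 40.738) = 5.3833

5.3833 bits/s/Hz


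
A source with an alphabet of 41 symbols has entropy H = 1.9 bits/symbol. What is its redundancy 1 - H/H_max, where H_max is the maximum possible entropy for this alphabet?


H_max = log2(K) = log2(41) = 5.3576 bits/symbol. Redundancy = 1 - H/H_max = 1 - 1.9/5.3576 = 1 - 0.3546 = 0.6454

0.6454


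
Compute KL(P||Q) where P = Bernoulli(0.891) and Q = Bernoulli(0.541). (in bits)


KL = p*log2(p/q) + (1-p)*log2((1-p)/(1-q)) = 0.891*log2(0.891/0.541) + 0.109*log2(0.109/0.459) = 0.4153

0.4153 bits


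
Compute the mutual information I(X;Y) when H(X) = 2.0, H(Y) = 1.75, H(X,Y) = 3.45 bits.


I(X;Y) = H(X) + H(Y) - H(X,Y) = 2.0 + 1.75 - 3.45 = 0.3

0.3 bits


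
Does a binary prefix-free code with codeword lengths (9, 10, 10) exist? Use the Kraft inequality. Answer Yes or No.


Kraft sum = sum(2^(-l_i)) = 0.0039, need <= 1. Result: satisfied (a binary prefix-free code with these lengths exists)

Yes


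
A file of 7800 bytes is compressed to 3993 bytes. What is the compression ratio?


Ratio = original / compressed = 7800 / 3993 = 1.9534

1.9534


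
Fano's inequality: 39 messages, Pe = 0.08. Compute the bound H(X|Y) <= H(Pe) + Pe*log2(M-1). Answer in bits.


H(Pe) = -Pe*log2(Pe) - (1-Pe)*log2(1-Pe) = -0.08*log2(0.08) - 0.92*log2(0.92) = 0.291508 + 0.110671 = 0.4022. Pe*log2(M-1) = 0.08*log2(38) = 0.419834. Bound = H(Pe) + Pe*log2(M-1) = 0.291508 + 0.110671 + 0.419834 = 0.822

0.822 bits


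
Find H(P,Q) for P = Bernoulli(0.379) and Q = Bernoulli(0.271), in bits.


H(P,Q) = -p*log2(q) - (1-p)*log2(1-q). -0.379*log2(0.271) = 0.713898; -0.621*log2(0.729) = 0.283182. H(P,Q) = 0.713898 + 0.283182 = 0.9971

0.9971 bits


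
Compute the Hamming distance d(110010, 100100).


Count differing positions: . ^ . ^ ^ . = 3 differences

3


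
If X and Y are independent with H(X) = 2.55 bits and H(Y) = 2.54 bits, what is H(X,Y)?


For independent variables, H(X,Y) = H(X) + H(Y) = 2.55 + 2.54 = 5.09

5.09 bits


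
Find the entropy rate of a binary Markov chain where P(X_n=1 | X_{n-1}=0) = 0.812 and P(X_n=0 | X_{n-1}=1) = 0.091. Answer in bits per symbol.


Stationary distribution: pi_0 = p10/(p01+p10) = 0.1008, pi_1 = 0.8992. Entropy rate H' = pi_0*H(p01) + pi_1*H(p10) = 0.1008*0.6973 + 0.8992*0.4398 = 0.4657

0.4657 bits/symbol


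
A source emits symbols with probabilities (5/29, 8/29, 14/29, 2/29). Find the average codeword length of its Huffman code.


Huffman construction (repeatedly merge the two least-probable nodes; each merge adds 1 bit to every symbol beneath it): 2/29 + 5/29 = 7/29; 7/29 + 8/29 = 15/29; 14/29 + 15/29 = 1. Resulting codeword lengths (in the order the probabilities were given): (3, 2, 1, 3). L_avg = sum(p_i * l_i) = 5/29*3 + 8/29*2 + 14/29*1 + 2/29*3 = 51/29 = 1.7586

1.7586 bits


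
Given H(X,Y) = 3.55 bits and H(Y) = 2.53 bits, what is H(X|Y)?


H(X|Y) = H(X,Y) - H(Y) = 3.55 - 2.53 = 1.02

1.02 bits


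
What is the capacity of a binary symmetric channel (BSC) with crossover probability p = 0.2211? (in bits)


H(p) = -p*log2(p) - (1-p)*log2(1-p) = -0.2211*log2(0.2211) - 0.7789*log2(0.7789) = 0.481385 + 0.280786 = 0.7622. C = 1 - H(p) = 1 - 0.7622 = 0.2378

0.2378 bits


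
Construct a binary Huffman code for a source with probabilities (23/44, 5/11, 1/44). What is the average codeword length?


Huffman construction (repeatedly merge the two least-probable nodes; each merge adds 1 bit to every symbol beneath it): 1/44 + 5/11 = 21/44; 21/44 + 23/44 = 1. Resulting codeword lengths (in the order the probabilities were given): (1, 2, 2). L_avg = sum(p_i * l_i) = 23/44*1 + 5/11*2 + 1/44*2 = 65/44 = 1.4773

1.4773 bits


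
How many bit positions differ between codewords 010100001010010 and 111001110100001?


Count differing positions: ^ . ^ ^ . ^ ^ ^ ^ ^ ^ . . ^ ^ = 11 differences

11


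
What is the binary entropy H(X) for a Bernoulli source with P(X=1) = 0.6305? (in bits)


H = -p*log2(p) - (1-p)*log2(1-p). -0.6305*log2(0.6305) = 0.419555; -0.3695*log2(0.3695) = 0.530733. H = 0.419555 + 0.530733 = 0.9503

0.9503 bits


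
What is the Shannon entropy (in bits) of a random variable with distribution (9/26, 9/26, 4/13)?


H = -sum(p_i * log2(p_i)). Terms: -(9/26)*log2(9/26) = 0.529794; -(9/26)*log2(9/26) = 0.529794; -(4/13)*log2(4/13) = 0.523212. H = 0.529794 + 0.529794 + 0.523212 = 1.5828

1.5828 bits


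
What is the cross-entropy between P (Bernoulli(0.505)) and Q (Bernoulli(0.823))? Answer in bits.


H(P,Q) = -p*log2(q) - (1-p)*log2(1-q). -0.505*log2(0.823) = 0.141923; -0.495*log2(0.177) = 1.236598. H(P,Q) = 0.141923 + 1.236598 = 1.3785

1.3785 bits


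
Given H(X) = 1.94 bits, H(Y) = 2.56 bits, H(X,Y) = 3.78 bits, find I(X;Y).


I(X;Y) = H(X) + H(Y) - H(X,Y) = 1.94 + 2.56 - 3.78 = 0.72

0.72 bits


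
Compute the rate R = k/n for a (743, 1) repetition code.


Rate = k/n = 1/743

1/743


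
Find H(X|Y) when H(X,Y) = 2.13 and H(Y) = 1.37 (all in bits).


H(X|Y) = H(X,Y) - H(Y) = 2.13 - 1.37 = 0.76

0.76 bits


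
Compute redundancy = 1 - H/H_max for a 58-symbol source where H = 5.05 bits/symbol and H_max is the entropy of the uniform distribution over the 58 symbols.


H_max = log2(K) = log2(58) = 5.858 bits/symbol. Redundancy = 1 - H/H_max = 1 - 5.05/5.858 = 1 - 0.8621 = 0.1379

0.1379


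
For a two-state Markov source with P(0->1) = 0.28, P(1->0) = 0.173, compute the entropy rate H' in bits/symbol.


Stationary distribution: pi_0 = p10/(p01+p10) = 0.3819, pi_1 = 0.6181. Entropy rate H' = pi_0*H(p01) + pi_1*H(p10) = 0.3819*0.8555 + 0.6181*0.6645 = 0.7374

0.7374 bits/symbol


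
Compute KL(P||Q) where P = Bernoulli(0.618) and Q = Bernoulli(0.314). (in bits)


KL = p*log2(p/q) + (1-p)*log2((1-p)/(1-q)) = 0.618*log2(0.618/0.314) + 0.382*log2(0.382/0.686) = 0.281

0.281 bits


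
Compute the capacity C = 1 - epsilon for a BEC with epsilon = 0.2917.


C = 1 - epsilon = 1 - 0.2917 = 0.7083

0.7083 bits


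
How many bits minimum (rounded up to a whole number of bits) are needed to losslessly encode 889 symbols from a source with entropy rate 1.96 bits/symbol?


Minimum bits >= n * H = 889 * 1.96 = 1742.44, rounded up to a whole number of bits = 1743

1743 bits


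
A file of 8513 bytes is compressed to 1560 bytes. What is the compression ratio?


Ratio = original / compressed = 8513 / 1560 = 5.4571

5.4571


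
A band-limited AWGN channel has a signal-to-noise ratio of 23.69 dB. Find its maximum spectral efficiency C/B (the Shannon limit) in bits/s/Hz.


SNR_linear = 10^(23.69/10) = 233.8837; C/B = log2(1 + SNR_linear) = log2(1 + 233.8837) = 7.8758

7.8758 bits/s/Hz


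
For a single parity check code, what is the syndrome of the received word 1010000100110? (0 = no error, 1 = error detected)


Syndrome = XOR of all bits = 1 XOR 0 XOR 1 XOR 0 XOR 0 XOR 0 XOR 0 XOR 1 XOR 0 XOR 0 XOR 1 XOR 1 XOR 0 = 1

1


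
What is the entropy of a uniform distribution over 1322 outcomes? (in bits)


H = log2(n) = log2(1322) = 10.3685

10.3685 bits


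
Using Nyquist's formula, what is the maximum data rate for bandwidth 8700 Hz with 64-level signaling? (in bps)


Rate = 2 * B * log2(M) = 2 * 8700 * 6.0 = 104400.0

104400.0 bps


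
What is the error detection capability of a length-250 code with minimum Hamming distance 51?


Detection capability = d_min - 1 = 51 - 1 = 50

50 errors


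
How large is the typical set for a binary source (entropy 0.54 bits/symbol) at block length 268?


log2|A_typical| = nH = 268 * 0.54 = 144.72, so |A_typical| ~ 2^144.72 = 3.673e+43

3.673e+43


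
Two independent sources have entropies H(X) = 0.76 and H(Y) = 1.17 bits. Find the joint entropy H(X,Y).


For independent variables, H(X,Y) = H(X) + H(Y) = 0.76 + 1.17 = 1.93

1.93 bits


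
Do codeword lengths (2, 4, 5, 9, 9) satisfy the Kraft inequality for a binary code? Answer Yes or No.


Kraft sum = sum(2^(-l_i)) = 0.3477, need <= 1. Result: satisfied (a binary prefix-free code with these lengths exists)

Yes


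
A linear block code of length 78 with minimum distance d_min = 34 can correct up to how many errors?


Correction capability = floor((d-1)/2) = floor((34-1)/2) = 16

16 errors


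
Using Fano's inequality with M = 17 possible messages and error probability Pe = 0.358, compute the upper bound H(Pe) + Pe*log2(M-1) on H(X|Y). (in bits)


H(Pe) = -Pe*log2(Pe) - (1-Pe)*log2(1-Pe) = -0.358*log2(0.358) - 0.642*log2(0.642) = 0.530545 + 0.410466 = 0.941. Pe*log2(M-1) = 0.358*log2(16) = 1.432000. Bound = H(Pe) + Pe*log2(M-1) = 0.530545 + 0.410466 + 1.432000 = 2.373

2.373 bits


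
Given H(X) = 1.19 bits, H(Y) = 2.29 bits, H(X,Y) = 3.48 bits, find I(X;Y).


I(X;Y) = H(X) + H(Y) - H(X,Y) = 1.19 + 2.29 - 3.48 = 0.0

0.0 bits


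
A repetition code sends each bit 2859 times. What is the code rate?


Rate = k/n = 1/2859

1/2859


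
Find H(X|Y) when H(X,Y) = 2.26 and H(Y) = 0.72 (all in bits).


H(X|Y) = H(X,Y) - H(Y) = 2.26 - 0.72 = 1.54

1.54 bits


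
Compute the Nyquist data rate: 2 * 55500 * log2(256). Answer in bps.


Rate = 2 * B * log2(M) = 2 * 55500 * 8.0 = 888000.0

888000.0 bps


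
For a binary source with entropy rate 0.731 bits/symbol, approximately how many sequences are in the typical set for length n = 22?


log2|A_typical| = nH = 22 * 0.731 = 16.082, so |A_typical| ~ 2^16.082 = 6.937e+04

6.937e+04


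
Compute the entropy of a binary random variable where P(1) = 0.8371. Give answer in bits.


H = -p*log2(p) - (1-p)*log2(1-p). -0.8371*log2(0.8371) = 0.214740; -0.1629*log2(0.1629) = 0.426463. H = 0.214740 + 0.426463 = 0.6412

0.6412 bits


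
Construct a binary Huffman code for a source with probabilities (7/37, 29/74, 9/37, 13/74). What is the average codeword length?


Huffman construction (repeatedly merge the two least-probable nodes; each merge adds 1 bit to every symbol beneath it): 13/74 + 7/37 = 27/74; 9/37 + 27/74 = 45/74; 29/74 + 45/74 = 1. Resulting codeword lengths (in the order the probabilities were given): (3, 1, 2, 3). L_avg = sum(p_i * l_i) = 7/37*3 + 29/74*1 + 9/37*2 + 13/74*3 = 73/37 = 1.973

1.973 bits


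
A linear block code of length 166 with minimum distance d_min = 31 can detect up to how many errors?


Detection capability = d_min - 1 = 31 - 1 = 30

30 errors


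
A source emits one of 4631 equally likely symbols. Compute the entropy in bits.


H = log2(n) = log2(4631) = 12.1771

12.1771 bits


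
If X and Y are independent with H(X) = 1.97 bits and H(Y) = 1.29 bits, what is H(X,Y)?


For independent variables, H(X,Y) = H(X) + H(Y) = 1.97 + 1.29 = 3.26

3.26 bits


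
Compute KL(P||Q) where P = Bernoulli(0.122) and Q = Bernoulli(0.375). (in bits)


KL = p*log2(p/q) + (1-p)*log2((1-p)/(1-q)) = 0.122*log2(0.122/0.375) + 0.878*log2(0.878/0.625) = 0.2329

0.2329 bits


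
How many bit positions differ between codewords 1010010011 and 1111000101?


Count differing positions: . ^ . ^ . ^ . ^ ^ . = 5 differences

5


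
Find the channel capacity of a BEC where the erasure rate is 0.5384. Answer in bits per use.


C = 1 - epsilon = 1 - 0.5384 = 0.4616

0.4616 bits


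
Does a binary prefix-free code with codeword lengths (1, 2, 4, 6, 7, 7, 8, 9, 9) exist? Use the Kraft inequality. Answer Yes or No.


Kraft sum = sum(2^(-l_i)) = 0.8516, need <= 1. Result: satisfied (a binary prefix-free code with these lengths exists)

Yes


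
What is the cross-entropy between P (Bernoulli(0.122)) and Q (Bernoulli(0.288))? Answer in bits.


H(P,Q) = -p*log2(q) - (1-p)*log2(1-q). -0.122*log2(0.288) = 0.219095; -0.878*log2(0.712) = 0.430265. H(P,Q) = 0.219095 + 0.430265 = 0.6494

0.6494 bits


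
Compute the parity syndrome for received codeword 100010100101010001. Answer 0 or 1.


Syndrome = XOR of all bits = 1 XOR 0 XOR 0 XOR 0 XOR 1 XOR 0 XOR 1 XOR 0 XOR 0 XOR 1 XOR 0 XOR 1 XOR 0 XOR 1 XOR 0 XOR 0 XOR 0 XOR 1 = 1

1


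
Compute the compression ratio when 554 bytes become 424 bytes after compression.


Ratio = original / compressed = 554 / 424 = 1.3066

1.3066


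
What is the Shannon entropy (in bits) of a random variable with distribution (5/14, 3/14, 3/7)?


H = -sum(p_i * log2(p_i)). Terms: -(5/14)*log2(5/14) = 0.530510; -(3/14)*log2(3/14) = 0.476227; -(3/7)*log2(3/7) = 0.523882. H = 0.530510 + 0.476227 + 0.523882 = 1.5306

1.5306 bits


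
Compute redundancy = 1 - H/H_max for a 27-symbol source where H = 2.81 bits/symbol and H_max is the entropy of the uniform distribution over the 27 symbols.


H_max = log2(K) = log2(27) = 4.7549 bits/symbol. Redundancy = 1 - H/H_max = 1 - 2.81/4.7549 = 1 - 0.591 = 0.409

0.409


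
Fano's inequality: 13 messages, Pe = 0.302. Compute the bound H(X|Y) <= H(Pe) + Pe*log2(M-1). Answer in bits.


H(Pe) = -Pe*log2(Pe) - (1-Pe)*log2(1-Pe) = -0.302*log2(0.302) - 0.698*log2(0.698) = 0.521669 + 0.362053 = 0.8837. Pe*log2(M-1) = 0.302*log2(12) = 1.082659. Bound = H(Pe) + Pe*log2(M-1) = 0.521669 + 0.362053 + 1.082659 = 1.9664

1.9664 bits


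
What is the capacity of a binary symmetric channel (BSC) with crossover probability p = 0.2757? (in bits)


H(p) = -p*log2(p) - (1-p)*log2(1-p) = -0.2757*log2(0.2757) - 0.7243*log2(0.7243) = 0.512479 + 0.337046 = 0.8495. C = 1 - H(p) = 1 - 0.8495 = 0.1505

0.1505 bits


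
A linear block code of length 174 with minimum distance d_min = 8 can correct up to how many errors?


Correction capability = floor((d-1)/2) = floor((8-1)/2) = 3

3 errors


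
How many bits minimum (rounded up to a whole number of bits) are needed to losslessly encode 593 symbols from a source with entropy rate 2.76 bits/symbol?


Minimum bits >= n * H = 593 * 2.76 = 1636.68, rounded up to a whole number of bits = 1637

1637 bits


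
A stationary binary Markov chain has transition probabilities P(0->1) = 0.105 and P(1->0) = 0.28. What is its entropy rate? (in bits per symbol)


Stationary distribution: pi_0 = p10/(p01+p10) = 0.7273, pi_1 = 0.2727. Entropy rate H' = pi_0*H(p01) + pi_1*H(p10) = 0.7273*0.4846 + 0.2727*0.8555 = 0.5858

0.5858 bits/symbol


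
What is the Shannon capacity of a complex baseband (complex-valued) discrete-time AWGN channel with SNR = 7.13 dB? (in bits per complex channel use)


SNR_linear = 10^(7.13/10) = 5.1642; C = log2(1 + SNR_linear) = log2(1 + 5.1642) = 2.6239

2.6239 bits/channel use


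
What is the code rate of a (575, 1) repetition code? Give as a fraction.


Rate = k/n = 1/575

1/575


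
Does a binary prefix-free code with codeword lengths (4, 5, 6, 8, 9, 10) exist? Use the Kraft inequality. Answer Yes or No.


Kraft sum = sum(2^(-l_i)) = 0.1162, need <= 1. Result: satisfied (a binary prefix-free code with these lengths exists)

Yes


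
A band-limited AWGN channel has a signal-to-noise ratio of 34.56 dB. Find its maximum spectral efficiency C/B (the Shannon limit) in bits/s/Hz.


SNR_linear = 10^(34.56/10) = 2857.5905; C/B = log2(1 + SNR_linear) = log2(1 + 2857.5905) = 11.4811

11.4811 bits/s/Hz


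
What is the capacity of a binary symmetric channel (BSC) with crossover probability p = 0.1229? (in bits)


H(p) = -p*log2(p) - (1-p)*log2(1-p) = -0.1229*log2(0.1229) - 0.8771*log2(0.8771) = 0.371704 + 0.165936 = 0.5376. C = 1 - H(p) = 1 - 0.5376 = 0.4624

0.4624 bits


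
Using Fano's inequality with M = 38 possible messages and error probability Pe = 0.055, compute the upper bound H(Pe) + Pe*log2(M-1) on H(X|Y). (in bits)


H(Pe) = -Pe*log2(Pe) - (1-Pe)*log2(1-Pe) = -0.055*log2(0.055) - 0.945*log2(0.945) = 0.230143 + 0.077125 = 0.3073. Pe*log2(M-1) = 0.055*log2(37) = 0.286520. Bound = H(Pe) + Pe*log2(M-1) = 0.230143 + 0.077125 + 0.286520 = 0.5938

0.5938 bits


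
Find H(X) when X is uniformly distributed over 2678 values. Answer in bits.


H = log2(n) = log2(2678) = 11.3869

11.3869 bits


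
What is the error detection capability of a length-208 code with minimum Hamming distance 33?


Detection capability = d_min - 1 = 33 - 1 = 32

32 errors


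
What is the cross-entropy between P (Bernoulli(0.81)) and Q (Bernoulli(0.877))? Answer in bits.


H(P,Q) = -p*log2(q) - (1-p)*log2(1-q). -0.81*log2(0.877) = 0.153375; -0.19*log2(0.123) = 0.574421. H(P,Q) = 0.153375 + 0.574421 = 0.7278

0.7278 bits


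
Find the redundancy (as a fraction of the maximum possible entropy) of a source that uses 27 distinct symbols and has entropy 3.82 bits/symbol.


H_max = log2(K) = log2(27) = 4.7549 bits/symbol. Redundancy = 1 - H/H_max = 1 - 3.82/4.7549 = 1 - 0.8034 = 0.1966

0.1966


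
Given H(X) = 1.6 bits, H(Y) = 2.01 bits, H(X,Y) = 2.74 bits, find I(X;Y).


I(X;Y) = H(X) + H(Y) - H(X,Y) = 1.6 + 2.01 - 2.74 = 0.87

0.87 bits


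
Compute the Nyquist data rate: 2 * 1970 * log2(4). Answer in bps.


Rate = 2 * B * log2(M) = 2 * 1970 * 2.0 = 7880.0

7880.0 bps


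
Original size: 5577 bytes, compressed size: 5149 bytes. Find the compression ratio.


Ratio = original / compressed = 5577 / 5149 = 1.0831

1.0831


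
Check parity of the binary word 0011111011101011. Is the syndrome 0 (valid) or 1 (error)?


Syndrome = XOR of all bits = 0 XOR 0 XOR 1 XOR 1 XOR 1 XOR 1 XOR 1 XOR 0 XOR 1 XOR 1 XOR 1 XOR 0 XOR 1 XOR 0 XOR 1 XOR 1 = 1

1


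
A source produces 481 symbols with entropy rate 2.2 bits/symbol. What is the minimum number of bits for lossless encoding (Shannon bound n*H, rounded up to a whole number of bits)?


Minimum bits >= n * H = 481 * 2.2 = 1058.2, rounded up to a whole number of bits = 1059

1059 bits


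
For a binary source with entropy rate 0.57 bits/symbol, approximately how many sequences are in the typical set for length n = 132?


log2|A_typical| = nH = 132 * 0.57 = 75.24, so |A_typical| ~ 2^75.24 = 4.462e+22

4.462e+22


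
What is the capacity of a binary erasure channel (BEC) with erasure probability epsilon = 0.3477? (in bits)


C = 1 - epsilon = 1 - 0.3477 = 0.6523

0.6523 bits


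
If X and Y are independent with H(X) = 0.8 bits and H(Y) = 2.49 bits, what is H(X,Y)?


For independent variables, H(X,Y) = H(X) + H(Y) = 0.8 + 2.49 = 3.29

3.29 bits


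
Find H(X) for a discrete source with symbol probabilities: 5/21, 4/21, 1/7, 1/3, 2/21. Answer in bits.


H = -sum(p_i * log2(p_i)). Terms: -(5/21)*log2(5/21) = 0.492950; -(4/21)*log2(4/21) = 0.455680; -(1/7)*log2(1/7) = 0.401051; -(1/3)*log2(1/3) = 0.528321; -(2/21)*log2(2/21) = 0.323078. H = 0.492950 + 0.455680 + 0.401051 + 0.528321 + 0.323078 = 2.2011

2.2011 bits


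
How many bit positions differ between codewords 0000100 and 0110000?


Count differing positions: . ^ ^ . ^ . . = 3 differences

3


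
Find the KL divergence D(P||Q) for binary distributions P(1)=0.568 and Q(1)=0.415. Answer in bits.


KL = p*log2(p/q) + (1-p)*log2((1-p)/(1-q)) = 0.568*log2(0.568/0.415) + 0.432*log2(0.432/0.585) = 0.0682

0.0682 bits


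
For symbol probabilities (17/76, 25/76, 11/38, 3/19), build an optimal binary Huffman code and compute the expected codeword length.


Huffman construction (repeatedly merge the two least-probable nodes; each merge adds 1 bit to every symbol beneath it): 3/19 + 17/76 = 29/76; 11/38 + 25/76 = 47/76; 29/76 + 47/76 = 1. Resulting codeword lengths (in the order the probabilities were given): (2, 2, 2, 2). L_avg = sum(p_i * l_i) = 17/76*2 + 25/76*2 + 11/38*2 + 3/19*2 = 2

2.0 bits


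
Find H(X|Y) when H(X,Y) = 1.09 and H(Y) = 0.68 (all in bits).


H(X|Y) = H(X,Y) - H(Y) = 1.09 - 0.68 = 0.41

0.41 bits


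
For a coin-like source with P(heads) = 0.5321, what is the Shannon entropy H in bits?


H = -p*log2(p) - (1-p)*log2(1-p). -0.5321*log2(0.5321) = 0.484334; -0.4679*log2(0.4679) = 0.512691. H = 0.484334 + 0.512691 = 0.997

0.997 bits


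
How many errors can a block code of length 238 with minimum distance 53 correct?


Correction capability = floor((d-1)/2) = floor((53-1)/2) = 26

26 errors


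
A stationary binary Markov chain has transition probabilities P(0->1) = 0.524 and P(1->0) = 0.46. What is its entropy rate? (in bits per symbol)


Stationary distribution: pi_0 = p10/(p01+p10) = 0.4675, pi_1 = 0.5325. Entropy rate H' = pi_0*H(p01) + pi_1*H(p10) = 0.4675*0.9983 + 0.5325*0.9954 = 0.9968

0.9968 bits/symbol


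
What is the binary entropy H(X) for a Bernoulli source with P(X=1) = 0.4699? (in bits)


H = -p*log2(p) - (1-p)*log2(1-p). -0.4699*log2(0.4699) = 0.511991; -0.5301*log2(0.5301) = 0.485393. H = 0.511991 + 0.485393 = 0.9974

0.9974 bits


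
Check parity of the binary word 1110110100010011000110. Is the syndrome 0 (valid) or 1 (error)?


Syndrome = XOR of all bits = 1 XOR 1 XOR 1 XOR 0 XOR 1 XOR 1 XOR 0 XOR 1 XOR 0 XOR 0 XOR 0 XOR 1 XOR 0 XOR 0 XOR 1 XOR 1 XOR 0 XOR 0 XOR 0 XOR 1 XOR 1 XOR 0 = 1

1


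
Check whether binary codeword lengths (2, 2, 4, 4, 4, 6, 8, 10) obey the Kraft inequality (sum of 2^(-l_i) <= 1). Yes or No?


Kraft sum = sum(2^(-l_i)) = 0.708, need <= 1. Result: satisfied (a binary prefix-free code with these lengths exists)

Yes


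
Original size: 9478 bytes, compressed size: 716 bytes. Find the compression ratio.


Ratio = original / compressed = 9478 / 716 = 13.2374

13.2374


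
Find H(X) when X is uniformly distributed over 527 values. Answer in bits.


H = log2(n) = log2(527) = 9.0417

9.0417 bits


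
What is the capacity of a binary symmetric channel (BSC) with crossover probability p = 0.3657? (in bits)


H(p) = -p*log2(p) - (1-p)*log2(1-p) = -0.3657*log2(0.3657) - 0.6343*log2(0.6343) = 0.530729 + 0.416585 = 0.9473. C = 1 - H(p) = 1 - 0.9473 = 0.0527

0.0527 bits


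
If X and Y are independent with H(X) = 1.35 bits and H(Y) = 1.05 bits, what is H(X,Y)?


For independent variables, H(X,Y) = H(X) + H(Y) = 1.35 + 1.05 = 2.4

2.4 bits


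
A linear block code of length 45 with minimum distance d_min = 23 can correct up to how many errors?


Correction capability = floor((d-1)/2) = floor((23-1)/2) = 11

11 errors


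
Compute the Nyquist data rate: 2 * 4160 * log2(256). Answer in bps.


Rate = 2 * B * log2(M) = 2 * 4160 * 8.0 = 66560.0

66560.0 bps


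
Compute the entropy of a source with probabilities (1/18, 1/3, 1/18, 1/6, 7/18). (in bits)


H = -sum(p_i * log2(p_i)). Terms: -(1/18)*log2(1/18) = 0.231663; -(1/3)*log2(1/3) = 0.528321; -(1/18)*log2(1/18) = 0.231663; -(1/6)*log2(1/6) = 0.430827; -(7/18)*log2(7/18) = 0.529888. H = 0.231663 + 0.528321 + 0.231663 + 0.430827 + 0.529888 = 1.9524

1.9524 bits


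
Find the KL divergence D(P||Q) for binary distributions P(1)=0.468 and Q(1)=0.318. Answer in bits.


KL = p*log2(p/q) + (1-p)*log2((1-p)/(1-q)) = 0.468*log2(0.468/0.318) + 0.532*log2(0.532/0.682) = 0.0703

0.0703 bits


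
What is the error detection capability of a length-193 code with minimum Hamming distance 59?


Detection capability = d_min - 1 = 59 - 1 = 58

58 errors


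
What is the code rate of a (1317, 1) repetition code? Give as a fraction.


Rate = k/n = 1/1317

1/1317


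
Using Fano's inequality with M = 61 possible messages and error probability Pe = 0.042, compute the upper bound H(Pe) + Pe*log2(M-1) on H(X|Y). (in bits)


H(Pe) = -Pe*log2(Pe) - (1-Pe)*log2(1-Pe) = -0.042*log2(0.042) - 0.958*log2(0.958) = 0.192086 + 0.059303 = 0.2514. Pe*log2(M-1) = 0.042*log2(60) = 0.248089. Bound = H(Pe) + Pe*log2(M-1) = 0.192086 + 0.059303 + 0.248089 = 0.4995

0.4995 bits


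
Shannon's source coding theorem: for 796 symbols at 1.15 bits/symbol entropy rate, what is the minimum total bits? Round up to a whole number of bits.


Minimum bits >= n * H = 796 * 1.15 = 915.4, rounded up to a whole number of bits = 916

916 bits


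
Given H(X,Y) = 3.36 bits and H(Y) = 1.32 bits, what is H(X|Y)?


H(X|Y) = H(X,Y) - H(Y) = 3.36 - 1.32 = 2.04

2.04 bits


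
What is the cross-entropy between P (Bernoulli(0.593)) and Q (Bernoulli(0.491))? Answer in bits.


H(P,Q) = -p*log2(q) - (1-p)*log2(1-q). -0.593*log2(0.491) = 0.608540; -0.407*log2(0.509) = 0.396525. H(P,Q) = 0.608540 + 0.396525 = 1.0051

1.0051 bits


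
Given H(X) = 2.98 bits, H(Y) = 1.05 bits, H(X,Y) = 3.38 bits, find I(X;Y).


I(X;Y) = H(X) + H(Y) - H(X,Y) = 2.98 + 1.05 - 3.38 = 0.65

0.65 bits


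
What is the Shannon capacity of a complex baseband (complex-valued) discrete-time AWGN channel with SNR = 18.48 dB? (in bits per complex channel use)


SNR_linear = 10^(18.48/10) = 70.4693; C = log2(1 + SNR_linear) = log2(1 + 70.4693) = 6.1593

6.1593 bits/channel use
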